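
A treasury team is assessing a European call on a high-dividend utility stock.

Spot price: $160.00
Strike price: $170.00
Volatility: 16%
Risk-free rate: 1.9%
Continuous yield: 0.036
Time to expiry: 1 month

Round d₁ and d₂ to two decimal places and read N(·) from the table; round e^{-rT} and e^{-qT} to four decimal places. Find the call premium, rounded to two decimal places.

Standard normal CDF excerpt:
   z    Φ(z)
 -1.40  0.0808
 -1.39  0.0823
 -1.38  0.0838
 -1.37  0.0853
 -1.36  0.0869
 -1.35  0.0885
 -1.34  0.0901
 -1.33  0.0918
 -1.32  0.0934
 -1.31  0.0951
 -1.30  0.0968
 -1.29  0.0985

$0.42

T = 0.08333;  σ√T = 0.0462
d₁ = [ln(160/170) + (0.019 − 0.036 + 0.16²/2)·0.08333] / 0.0462 = [-0.0606 − 0.0003] / 0.0462 = -1.3201 → -1.32
d₂ = d₁ − σ√T = -1.3201 − 0.0462 = -1.3663 → -1.37
exp(−qT) = exp(−0.036·0.08333) = 0.9970;  exp(−rT) = exp(−0.019·0.08333) = 0.9984
C = 160·0.9970·N(-1.32) − 170·0.9984·N(-1.37) = 160·0.9970·0.0934 − 170·0.9984·0.0853 = 14.8992 − 14.4778 = 0.4214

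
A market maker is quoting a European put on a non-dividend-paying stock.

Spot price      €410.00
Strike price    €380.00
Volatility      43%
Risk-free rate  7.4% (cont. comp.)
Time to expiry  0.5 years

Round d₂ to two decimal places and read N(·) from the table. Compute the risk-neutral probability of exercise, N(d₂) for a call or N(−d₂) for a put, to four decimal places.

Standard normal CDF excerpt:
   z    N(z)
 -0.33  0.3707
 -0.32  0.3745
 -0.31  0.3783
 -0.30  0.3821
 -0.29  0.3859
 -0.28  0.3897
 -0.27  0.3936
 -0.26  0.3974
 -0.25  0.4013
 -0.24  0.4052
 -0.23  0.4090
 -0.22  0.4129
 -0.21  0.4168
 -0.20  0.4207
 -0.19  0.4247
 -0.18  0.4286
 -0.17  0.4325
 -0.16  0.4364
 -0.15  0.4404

0.4129

T = 0.5;  σ√T = 0.3041
d₁ = [ln(410/380) + (0.074 + 0.43²/2)·0.5] / 0.3041 = [0.0760 + 0.0832] / 0.3041 = 0.5236 which rounds to 0.52
d₂ = d₁ − σ√T = 0.5236 − 0.3041 = 0.2196 which rounds to 0.22
Risk-neutral Pr[S_T < K] = N(−d₂) = N(-0.22) = 0.4129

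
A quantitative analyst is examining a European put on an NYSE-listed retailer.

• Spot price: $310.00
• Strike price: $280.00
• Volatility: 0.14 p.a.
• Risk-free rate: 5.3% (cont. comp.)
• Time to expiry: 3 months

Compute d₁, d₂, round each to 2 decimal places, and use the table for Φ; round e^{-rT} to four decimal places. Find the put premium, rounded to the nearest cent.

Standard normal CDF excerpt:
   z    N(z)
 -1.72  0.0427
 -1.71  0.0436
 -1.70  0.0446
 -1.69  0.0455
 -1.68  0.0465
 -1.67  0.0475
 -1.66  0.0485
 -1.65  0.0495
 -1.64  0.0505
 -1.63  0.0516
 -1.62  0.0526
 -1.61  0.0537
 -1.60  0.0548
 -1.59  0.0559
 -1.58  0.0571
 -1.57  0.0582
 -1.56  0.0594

σ√T = 0.14·√0.25 = 0.0700
ln(S/K) + (r + σ²/2)T = ln(310/280) + (0.053 + 0.14²/2)·0.25 = 0.1018 + 0.0157 = 0.1175
d₁ = 0.1175 / 0.0700 = 1.6783 ≈ 1.68
d₂ = d₁ − σ√T = 1.6783 − 0.0700 = 1.6083 ≈ 1.61
e^(−rT) = e^(−0.053·0.25) = 0.9868
N(−d₂) = N(-1.61) = 0.0537;  N(−d₁) = N(-1.68) = 0.0465
P = 280·0.9868·0.0537 − 310·0.0465 = 14.8375 − 14.4150 = 0.4225

$0.42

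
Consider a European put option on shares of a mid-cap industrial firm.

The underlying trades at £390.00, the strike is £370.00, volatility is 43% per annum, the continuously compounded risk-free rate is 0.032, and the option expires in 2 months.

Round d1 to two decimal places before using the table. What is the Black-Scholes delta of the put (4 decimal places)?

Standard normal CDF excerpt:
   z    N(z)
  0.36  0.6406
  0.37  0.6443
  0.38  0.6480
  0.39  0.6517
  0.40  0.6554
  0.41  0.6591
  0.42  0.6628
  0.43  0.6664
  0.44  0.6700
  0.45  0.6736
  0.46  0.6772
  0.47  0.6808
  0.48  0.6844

σ√T = 0.43·√0.1667 = 0.1755
ln(S/K) + (r + σ²/2)T = ln(390/370) + (0.032 + 0.43²/2)·0.1667 = 0.0526 + 0.0207 = 0.0734
d₁ = 0.0734 / 0.1755 = 0.4180 → 0.42
N(d₁) = N(0.42) = 0.6628
Δ_put = N(d₁) − 1 = 0.6628 − 1 = -0.3372

-0.3372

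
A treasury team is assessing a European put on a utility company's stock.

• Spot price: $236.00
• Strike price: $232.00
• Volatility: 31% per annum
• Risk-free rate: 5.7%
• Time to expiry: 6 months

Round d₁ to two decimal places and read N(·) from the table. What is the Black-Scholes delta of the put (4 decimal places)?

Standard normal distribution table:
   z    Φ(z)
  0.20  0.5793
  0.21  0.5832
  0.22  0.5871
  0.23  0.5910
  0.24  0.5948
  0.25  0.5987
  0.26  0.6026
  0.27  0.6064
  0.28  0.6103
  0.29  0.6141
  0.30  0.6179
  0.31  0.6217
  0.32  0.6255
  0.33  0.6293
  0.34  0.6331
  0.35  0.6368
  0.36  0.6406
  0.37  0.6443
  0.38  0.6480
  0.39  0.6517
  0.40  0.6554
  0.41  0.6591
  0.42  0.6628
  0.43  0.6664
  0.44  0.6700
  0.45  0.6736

-0.3745

T = 0.5;  σ√T = 0.2192
ln(S/K) + (r + σ²/2)T = ln(236/232) + (0.057 + 0.31²/2)·0.5 = 0.0171 + 0.0525 = 0.0696
d₁ = 0.0696 / 0.2192 = 0.3176 which rounds to 0.32
N(d₁) = N(0.32) = 0.6255
Δ_put = N(d₁) − 1 = 0.6255 − 1 = -0.3745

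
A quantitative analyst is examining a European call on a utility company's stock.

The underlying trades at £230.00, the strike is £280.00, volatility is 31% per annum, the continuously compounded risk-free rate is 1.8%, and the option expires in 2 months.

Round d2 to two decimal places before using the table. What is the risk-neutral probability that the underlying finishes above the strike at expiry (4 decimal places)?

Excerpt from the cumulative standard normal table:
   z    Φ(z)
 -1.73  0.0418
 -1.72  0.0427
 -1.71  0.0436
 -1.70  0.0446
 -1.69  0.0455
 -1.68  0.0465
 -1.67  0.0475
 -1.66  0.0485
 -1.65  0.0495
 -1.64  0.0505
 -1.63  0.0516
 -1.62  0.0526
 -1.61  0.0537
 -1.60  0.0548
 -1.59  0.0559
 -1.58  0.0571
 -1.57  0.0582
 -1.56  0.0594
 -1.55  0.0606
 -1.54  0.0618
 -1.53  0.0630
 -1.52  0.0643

T = 0.1667;  σ√T = 0.1266
d₁ = [ln(230/280) + (0.018 + ½·0.31²)·0.1667] / (σ√T) = (-0.1967 + 0.0110) / 0.1266 = -1.4673 ≈ -1.47
d₂ = -1.4673 − 0.1266 = -1.5939 ≈ -1.59
Pr(exercise) under Q = N(d₂) = 0.0559

0.0559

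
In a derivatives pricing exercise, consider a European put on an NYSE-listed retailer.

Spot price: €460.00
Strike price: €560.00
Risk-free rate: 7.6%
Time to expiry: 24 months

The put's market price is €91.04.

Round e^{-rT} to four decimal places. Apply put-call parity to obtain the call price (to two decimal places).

exp(−rT) = exp(−0.076·2) = 0.8590
Put-call parity: C − P = S − K·e^(−rT) = 460 − 560·0.8590 = 460 − 481.0400 = -21.0400
C = P + (C − P) = 91.04 + (-21.0400) = 70.0000

€70.00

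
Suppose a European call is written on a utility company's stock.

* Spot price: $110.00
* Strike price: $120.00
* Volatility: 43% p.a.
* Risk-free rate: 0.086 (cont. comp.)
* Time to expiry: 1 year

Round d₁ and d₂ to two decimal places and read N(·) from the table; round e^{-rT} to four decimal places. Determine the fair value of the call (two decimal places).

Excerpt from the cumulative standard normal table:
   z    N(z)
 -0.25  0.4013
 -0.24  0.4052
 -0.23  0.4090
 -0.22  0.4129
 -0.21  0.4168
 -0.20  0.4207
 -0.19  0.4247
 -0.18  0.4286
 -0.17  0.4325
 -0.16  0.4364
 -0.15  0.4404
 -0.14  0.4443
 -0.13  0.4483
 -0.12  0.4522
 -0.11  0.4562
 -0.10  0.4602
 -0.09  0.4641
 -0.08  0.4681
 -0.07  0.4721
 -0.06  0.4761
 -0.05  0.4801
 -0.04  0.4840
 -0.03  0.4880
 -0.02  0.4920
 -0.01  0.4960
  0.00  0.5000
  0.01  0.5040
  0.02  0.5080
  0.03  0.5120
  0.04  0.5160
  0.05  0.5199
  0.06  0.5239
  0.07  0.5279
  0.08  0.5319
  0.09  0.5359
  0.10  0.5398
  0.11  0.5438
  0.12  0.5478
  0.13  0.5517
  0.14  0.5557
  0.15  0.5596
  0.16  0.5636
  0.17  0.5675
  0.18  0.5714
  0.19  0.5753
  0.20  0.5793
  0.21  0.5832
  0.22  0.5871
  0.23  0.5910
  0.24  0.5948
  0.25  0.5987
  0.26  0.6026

σ√T = 0.43 × 1.0000 = 0.4300
d₁ = [ln(110/120) + (0.086 + 0.43²/2)·1] / 0.4300 = [-0.0870 + 0.1784] / 0.4300 = 0.2126 → 0.21
d₂ = d₁ − σ√T = 0.2126 − 0.4300 = -0.2174 → -0.22
e^(−rT) = e^(−0.086·1) = 0.9176
C = 110·N(0.21) − 120·0.9176·N(-0.22) = 110·0.5832 − 120·0.9176·0.4129 = 64.1520 − 45.4652 = 18.6868

$18.69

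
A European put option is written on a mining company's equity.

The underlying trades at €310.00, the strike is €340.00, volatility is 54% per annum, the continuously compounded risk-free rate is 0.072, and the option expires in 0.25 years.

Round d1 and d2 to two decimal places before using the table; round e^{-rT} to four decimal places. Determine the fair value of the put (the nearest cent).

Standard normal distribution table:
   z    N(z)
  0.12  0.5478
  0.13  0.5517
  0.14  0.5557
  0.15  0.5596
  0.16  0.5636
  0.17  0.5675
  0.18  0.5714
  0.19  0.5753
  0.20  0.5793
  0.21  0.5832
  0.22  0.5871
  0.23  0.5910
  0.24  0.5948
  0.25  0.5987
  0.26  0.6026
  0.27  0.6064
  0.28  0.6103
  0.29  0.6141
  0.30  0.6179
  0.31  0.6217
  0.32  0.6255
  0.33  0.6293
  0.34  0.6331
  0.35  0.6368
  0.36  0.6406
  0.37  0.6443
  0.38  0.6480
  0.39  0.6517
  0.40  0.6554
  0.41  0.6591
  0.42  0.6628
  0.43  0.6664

€47.84

σ√T = 0.54·√0.25 = 0.2700
d₁ = [ln(310/340) + (0.072 + 0.54²/2)·0.25] / 0.2700 = [-0.0924 + 0.0544] / 0.2700 = -0.1405 ≈ -0.14
d₂ = d₁ − σ√T = -0.1405 − 0.2700 = -0.4105 ≈ -0.41
exp(−rT) = exp(−0.072·0.25) = 0.9822
P = 340·0.9822·N(0.41) − 310·N(0.14) = 340·0.9822·0.6591 − 310·0.5557 = 220.1051 − 172.2670 = 47.8381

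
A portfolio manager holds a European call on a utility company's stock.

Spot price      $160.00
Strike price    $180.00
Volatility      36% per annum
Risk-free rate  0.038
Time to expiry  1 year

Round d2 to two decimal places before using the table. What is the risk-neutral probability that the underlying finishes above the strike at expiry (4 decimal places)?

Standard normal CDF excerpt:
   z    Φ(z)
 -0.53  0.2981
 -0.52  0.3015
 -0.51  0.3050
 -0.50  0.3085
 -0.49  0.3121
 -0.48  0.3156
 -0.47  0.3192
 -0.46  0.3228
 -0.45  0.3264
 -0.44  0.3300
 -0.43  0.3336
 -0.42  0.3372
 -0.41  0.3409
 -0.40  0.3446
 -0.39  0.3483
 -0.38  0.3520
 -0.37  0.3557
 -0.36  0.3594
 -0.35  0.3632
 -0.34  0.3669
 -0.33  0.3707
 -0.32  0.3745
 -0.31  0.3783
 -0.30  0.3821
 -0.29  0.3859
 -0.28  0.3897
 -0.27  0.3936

σ√T = 0.36 × 1.0000 = 0.3600
ln(S/K) + (r + σ²/2)T = ln(160/180) + (0.038 + 0.36²/2)·1 = -0.1178 + 0.1028 = -0.0150
d₁ = -0.0150 / 0.3600 = -0.0416 which rounds to -0.04
d₂ = d₁ − σ√T = -0.0416 − 0.3600 = -0.4016 which rounds to -0.40
Pr(exercise) under Q = N(d₂) = 0.3446

0.3446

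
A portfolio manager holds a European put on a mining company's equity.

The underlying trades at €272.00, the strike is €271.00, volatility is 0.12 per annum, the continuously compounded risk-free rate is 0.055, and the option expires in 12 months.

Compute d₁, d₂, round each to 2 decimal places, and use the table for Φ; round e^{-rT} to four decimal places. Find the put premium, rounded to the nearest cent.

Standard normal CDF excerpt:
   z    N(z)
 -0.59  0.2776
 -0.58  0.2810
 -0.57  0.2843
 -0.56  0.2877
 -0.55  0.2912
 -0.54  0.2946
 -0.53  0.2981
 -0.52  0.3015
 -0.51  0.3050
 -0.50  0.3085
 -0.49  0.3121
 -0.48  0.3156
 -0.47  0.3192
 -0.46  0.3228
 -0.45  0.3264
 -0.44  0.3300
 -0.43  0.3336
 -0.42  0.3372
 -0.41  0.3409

σ√T = 0.12·√1 = 0.1200
d₁ = [ln(272/271) + (0.055 + 0.12²/2)·1] / 0.1200 = [0.0037 + 0.0622] / 0.1200 = 0.5490 which rounds to 0.55
d₂ = d₁ − σ√T = 0.5490 − 0.1200 = 0.4290 which rounds to 0.43
e^(−rT) = e^(−0.055·1) = 0.9465
N(−d₂) = N(-0.43) = 0.3336;  N(−d₁) = N(-0.55) = 0.2912
P = 271·0.9465·0.3336 − 272·0.2912 = 85.5689 − 79.2064 = 6.3625

€6.36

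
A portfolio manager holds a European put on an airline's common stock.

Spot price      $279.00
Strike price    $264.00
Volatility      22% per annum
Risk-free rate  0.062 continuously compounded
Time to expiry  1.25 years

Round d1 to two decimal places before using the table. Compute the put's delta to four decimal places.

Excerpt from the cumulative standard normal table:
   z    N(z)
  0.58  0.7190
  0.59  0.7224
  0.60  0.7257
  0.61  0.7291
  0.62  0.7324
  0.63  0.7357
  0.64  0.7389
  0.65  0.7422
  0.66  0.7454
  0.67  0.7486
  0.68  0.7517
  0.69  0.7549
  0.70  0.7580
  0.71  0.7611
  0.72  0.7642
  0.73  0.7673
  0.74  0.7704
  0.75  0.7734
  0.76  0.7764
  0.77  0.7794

T = 1.25;  σ√T = 0.2460
d₁ = [ln(279/264) + (0.062 + 0.22²/2)·1.25] / 0.2460 = [0.0553 + 0.1077] / 0.2460 = 0.6627 ⇒ 0.66
N(d₁) = N(0.66) = 0.7454
Δ_put = N(d₁) − 1 = 0.7454 − 1 = -0.2546

-0.2546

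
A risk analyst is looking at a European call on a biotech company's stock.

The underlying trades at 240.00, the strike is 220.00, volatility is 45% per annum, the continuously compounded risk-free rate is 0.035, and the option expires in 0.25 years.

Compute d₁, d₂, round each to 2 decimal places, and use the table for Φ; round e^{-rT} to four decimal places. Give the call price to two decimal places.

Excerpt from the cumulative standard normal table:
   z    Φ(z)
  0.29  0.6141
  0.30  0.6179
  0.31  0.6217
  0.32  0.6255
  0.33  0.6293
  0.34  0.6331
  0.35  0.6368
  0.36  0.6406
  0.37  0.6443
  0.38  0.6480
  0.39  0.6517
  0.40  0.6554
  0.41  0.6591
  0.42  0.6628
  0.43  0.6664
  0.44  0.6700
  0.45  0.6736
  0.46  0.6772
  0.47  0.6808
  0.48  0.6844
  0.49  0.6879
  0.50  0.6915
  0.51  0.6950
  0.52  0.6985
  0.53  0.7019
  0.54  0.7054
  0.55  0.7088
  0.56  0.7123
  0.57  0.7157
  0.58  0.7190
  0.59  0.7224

33.71

σ√T = 0.45 × 0.5000 = 0.2250
ln(S/K) + (r + σ²/2)T = ln(240/220) + (0.035 + 0.45²/2)·0.25 = 0.0870 + 0.0341 = 0.1211
d₁ = 0.1211 / 0.2250 = 0.5381 ⇒ 0.54
d₂ = d₁ − σ√T = 0.5381 − 0.2250 = 0.3131 ⇒ 0.31
e^(−rT) = e^(−0.035·0.25) = 0.9913
C = 240·N(0.54) − 220·0.9913·N(0.31) = 240·0.7054 − 220·0.9913·0.6217 = 169.2960 − 135.5841 = 33.7119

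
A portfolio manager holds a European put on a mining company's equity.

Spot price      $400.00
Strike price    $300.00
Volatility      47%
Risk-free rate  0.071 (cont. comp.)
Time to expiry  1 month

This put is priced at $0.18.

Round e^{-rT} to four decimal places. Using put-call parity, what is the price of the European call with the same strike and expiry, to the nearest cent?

e^(−rT) = e^(−0.071·0.08333) = 0.9941
Put-call parity: C − P = S − K·e^(−rT) = 400 − 300·0.9941 = 400 − 298.2300 = 101.7700
C = P + (C − P) = 0.18 + (101.7700) = 101.9500

$101.95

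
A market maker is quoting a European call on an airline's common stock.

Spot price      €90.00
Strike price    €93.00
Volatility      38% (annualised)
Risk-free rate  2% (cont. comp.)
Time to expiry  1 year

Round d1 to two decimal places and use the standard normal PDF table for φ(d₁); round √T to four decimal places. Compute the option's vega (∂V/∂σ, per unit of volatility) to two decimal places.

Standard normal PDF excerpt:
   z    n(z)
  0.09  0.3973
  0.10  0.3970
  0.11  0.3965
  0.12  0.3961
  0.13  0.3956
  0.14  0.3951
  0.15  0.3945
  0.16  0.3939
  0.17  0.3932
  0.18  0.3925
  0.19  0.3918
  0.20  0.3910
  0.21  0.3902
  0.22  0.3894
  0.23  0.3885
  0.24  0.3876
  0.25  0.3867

35.45

σ√T = 0.38·√1 = 0.3800
d₁ = [ln(90/93) + (0.02 + ½·0.38²)·1] / (σ√T) = (-0.0328 + 0.0922) / 0.3800 = 0.1563 ⇒ 0.16
√T = √1 = 1.0000
φ(d₁) = φ(0.16) = 0.3939
vega = S·φ(d₁)·√T = 90·0.3939·1.0000 = 35.4510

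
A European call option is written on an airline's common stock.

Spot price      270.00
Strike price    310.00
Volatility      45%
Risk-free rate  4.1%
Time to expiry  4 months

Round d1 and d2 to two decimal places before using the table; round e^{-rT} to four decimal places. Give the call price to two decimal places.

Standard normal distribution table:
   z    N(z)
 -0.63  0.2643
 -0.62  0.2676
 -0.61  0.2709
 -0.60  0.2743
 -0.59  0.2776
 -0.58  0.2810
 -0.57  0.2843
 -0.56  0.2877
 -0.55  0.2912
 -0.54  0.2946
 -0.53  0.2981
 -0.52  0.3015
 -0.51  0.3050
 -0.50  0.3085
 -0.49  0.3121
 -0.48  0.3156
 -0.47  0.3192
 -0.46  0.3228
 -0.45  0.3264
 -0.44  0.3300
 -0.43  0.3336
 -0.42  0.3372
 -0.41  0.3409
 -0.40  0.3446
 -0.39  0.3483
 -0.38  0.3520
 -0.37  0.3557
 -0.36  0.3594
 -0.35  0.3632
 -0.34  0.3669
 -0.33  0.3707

15.23

σ√T = 0.45·√0.3333 = 0.2598
d₁ = [ln(270/310) + (0.041 + ½·0.45²)·0.3333] / (σ√T) = (-0.1382 + 0.0474) / 0.2598 = -0.3492 → -0.35
d₂ = -0.3492 − 0.2598 = -0.6090 → -0.61
e^(−rT) = e^(−0.041·0.3333) = 0.9864
C = 270·N(-0.35) − 310·0.9864·N(-0.61) = 270·0.3632 − 310·0.9864·0.2709 = 98.0640 − 82.8369 = 15.2271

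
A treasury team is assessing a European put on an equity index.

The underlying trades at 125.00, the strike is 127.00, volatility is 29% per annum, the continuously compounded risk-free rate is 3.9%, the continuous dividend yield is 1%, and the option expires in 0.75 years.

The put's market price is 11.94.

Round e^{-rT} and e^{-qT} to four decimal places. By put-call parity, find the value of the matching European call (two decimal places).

12.66

exp(−qT) = exp(−0.01·0.75) = 0.9925;  exp(−rT) = exp(−0.039·0.75) = 0.9712
Put-call parity: C − P = S·e^(−qT) − K·e^(−rT) = 125·0.9925 − 127·0.9712 = 124.0625 − 123.3424 = 0.7201
C = P + (C − P) = 11.94 + (0.7201) = 12.6601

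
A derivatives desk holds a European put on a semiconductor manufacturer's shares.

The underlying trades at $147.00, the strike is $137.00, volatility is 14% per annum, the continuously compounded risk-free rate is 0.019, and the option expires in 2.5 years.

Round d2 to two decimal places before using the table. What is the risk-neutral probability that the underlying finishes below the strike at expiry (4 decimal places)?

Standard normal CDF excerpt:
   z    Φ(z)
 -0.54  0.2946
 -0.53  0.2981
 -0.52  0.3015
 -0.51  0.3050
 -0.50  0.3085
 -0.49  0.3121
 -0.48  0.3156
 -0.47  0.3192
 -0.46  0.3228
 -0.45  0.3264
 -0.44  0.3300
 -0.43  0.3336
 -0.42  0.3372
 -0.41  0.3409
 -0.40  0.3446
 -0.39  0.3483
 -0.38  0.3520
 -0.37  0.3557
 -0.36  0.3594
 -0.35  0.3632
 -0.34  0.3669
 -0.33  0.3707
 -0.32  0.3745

σ√T = 0.14 × 1.5811 = 0.2214
d₁ = [ln(147/137) + (0.019 + ½·0.14²)·2.5] / (σ√T) = (0.0705 + 0.0720) / 0.2214 = 0.6435 which rounds to 0.64
d₂ = 0.6435 − 0.2214 = 0.4222 which rounds to 0.42
Risk-neutral Pr[S_T < K] = N(−d₂) = N(-0.42) = 0.3372

0.3372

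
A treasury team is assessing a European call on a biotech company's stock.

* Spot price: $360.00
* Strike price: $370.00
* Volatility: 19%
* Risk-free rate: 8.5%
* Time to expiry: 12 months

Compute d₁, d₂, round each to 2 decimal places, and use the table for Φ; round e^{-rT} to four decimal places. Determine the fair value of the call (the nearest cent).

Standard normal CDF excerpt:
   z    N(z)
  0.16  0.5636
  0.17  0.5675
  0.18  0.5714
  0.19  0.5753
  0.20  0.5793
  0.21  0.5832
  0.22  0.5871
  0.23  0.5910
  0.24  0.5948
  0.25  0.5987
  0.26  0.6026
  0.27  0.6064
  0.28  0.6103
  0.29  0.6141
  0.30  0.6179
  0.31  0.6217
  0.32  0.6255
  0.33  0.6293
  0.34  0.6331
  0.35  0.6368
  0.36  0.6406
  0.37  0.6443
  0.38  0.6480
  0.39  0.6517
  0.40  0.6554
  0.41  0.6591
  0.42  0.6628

σ√T = 0.19 × 1.0000 = 0.1900
d₁ = [ln(360/370) + (0.085 + 0.19²/2)·1] / 0.1900 = [-0.0274 + 0.1031] / 0.1900 = 0.3982 which rounds to 0.40
d₂ = d₁ − σ√T = 0.3982 − 0.1900 = 0.2082 which rounds to 0.21
e^(−rT) = e^(−0.085·1) = 0.9185
N(d₁) = N(0.40) = 0.6554;  N(d₂) = N(0.21) = 0.5832
C = 360·0.6554 − 370·0.9185·0.5832 = 235.9440 − 198.1976 = 37.7464

$37.75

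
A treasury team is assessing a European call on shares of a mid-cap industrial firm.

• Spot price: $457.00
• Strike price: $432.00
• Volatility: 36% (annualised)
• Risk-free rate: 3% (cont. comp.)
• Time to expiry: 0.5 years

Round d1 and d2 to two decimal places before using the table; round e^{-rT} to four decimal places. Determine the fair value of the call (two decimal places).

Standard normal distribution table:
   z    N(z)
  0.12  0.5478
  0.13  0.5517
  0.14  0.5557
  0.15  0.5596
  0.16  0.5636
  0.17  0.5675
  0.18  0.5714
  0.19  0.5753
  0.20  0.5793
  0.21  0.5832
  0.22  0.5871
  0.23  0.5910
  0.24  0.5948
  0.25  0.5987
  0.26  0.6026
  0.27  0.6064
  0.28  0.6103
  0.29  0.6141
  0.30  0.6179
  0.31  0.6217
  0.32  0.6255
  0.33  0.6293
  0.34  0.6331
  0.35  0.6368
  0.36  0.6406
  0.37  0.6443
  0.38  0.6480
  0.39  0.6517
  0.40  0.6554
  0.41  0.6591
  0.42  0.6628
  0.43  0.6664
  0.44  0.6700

$63.06

T = 0.5;  σ√T = 0.2546
d₁ = [ln(457/432) + (0.03 + ½·0.36²)·0.5] / (σ√T) = (0.0563 + 0.0474) / 0.2546 = 0.4072 which rounds to 0.41
d₂ = 0.4072 − 0.2546 = 0.1526 which rounds to 0.15
exp(−rT) = exp(−0.03·0.5) = 0.9851
N(d₁) = N(0.41) = 0.6591;  N(d₂) = N(0.15) = 0.5596
C = 457·0.6591 − 432·0.9851·0.5596 = 301.2087 − 238.1452 = 63.0635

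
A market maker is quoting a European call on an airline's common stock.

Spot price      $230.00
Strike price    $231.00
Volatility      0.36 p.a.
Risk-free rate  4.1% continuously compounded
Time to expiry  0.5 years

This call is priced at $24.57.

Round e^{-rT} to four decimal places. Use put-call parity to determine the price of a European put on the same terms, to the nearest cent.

exp(−rT) = exp(−0.041·0.5) = 0.9797
Put-call parity: C − P = S − K·e^(−rT) = 230 − 231·0.9797 = 230 − 226.3107 = 3.6893
P = C − (C − P) = 24.57 − (3.6893) = 20.8807

$20.88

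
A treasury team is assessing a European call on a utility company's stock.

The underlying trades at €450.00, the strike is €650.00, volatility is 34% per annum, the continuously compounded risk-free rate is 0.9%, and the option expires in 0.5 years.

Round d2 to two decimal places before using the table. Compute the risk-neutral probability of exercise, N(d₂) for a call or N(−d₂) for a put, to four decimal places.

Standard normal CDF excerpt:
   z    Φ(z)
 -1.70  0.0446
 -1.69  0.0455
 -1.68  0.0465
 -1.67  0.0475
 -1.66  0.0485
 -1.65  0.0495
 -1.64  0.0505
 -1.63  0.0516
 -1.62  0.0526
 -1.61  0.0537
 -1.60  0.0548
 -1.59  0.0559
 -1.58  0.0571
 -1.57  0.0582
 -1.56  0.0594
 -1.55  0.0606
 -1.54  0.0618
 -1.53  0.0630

0.0516

σ√T = 0.34 × 0.7071 = 0.2404
d₁ = [ln(450/650) + (0.009 + 0.34²/2)·0.5] / 0.2404 = [-0.3677 + 0.0334] / 0.2404 = -1.3906 → -1.39
d₂ = d₁ − σ√T = -1.3906 − 0.2404 = -1.6310 → -1.63
Risk-neutral Pr[S_T > K] = N(d₂) = N(-1.63) = 0.0516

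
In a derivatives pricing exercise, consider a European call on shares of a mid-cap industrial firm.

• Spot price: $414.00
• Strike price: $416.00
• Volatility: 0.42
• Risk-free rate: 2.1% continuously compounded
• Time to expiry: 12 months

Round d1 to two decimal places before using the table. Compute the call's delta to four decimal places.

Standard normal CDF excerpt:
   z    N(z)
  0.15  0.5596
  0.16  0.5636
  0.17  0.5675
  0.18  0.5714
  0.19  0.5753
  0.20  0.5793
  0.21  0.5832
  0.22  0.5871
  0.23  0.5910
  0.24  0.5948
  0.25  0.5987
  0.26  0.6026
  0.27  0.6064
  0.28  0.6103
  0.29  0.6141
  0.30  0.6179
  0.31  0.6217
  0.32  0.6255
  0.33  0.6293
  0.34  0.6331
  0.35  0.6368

σ√T = 0.42·√1 = 0.4200
ln(S/K) + (r + σ²/2)T = ln(414/416) + (0.021 + 0.42²/2)·1 = -0.0048 + 0.1092 = 0.1044
d₁ = 0.1044 / 0.4200 = 0.2485 which rounds to 0.25
N(d₁) = N(0.25) = 0.5987
Δ_call = N(d₁) = 0.5987

0.5987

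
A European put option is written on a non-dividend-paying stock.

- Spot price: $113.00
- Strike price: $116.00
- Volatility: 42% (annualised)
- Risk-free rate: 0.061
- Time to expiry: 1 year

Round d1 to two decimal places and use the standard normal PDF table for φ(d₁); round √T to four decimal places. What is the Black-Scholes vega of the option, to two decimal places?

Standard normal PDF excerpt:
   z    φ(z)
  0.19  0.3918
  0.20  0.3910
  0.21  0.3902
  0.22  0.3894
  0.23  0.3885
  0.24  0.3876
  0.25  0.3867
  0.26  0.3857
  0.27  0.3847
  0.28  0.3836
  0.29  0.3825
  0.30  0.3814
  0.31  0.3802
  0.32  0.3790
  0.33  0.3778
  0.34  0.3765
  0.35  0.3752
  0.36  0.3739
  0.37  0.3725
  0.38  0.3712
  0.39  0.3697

T = 1;  σ√T = 0.4200
d₁ = [ln(113/116) + (0.061 + 0.42²/2)·1] / 0.4200 = [-0.0262 + 0.1492] / 0.4200 = 0.2929 ⇒ 0.29
√T = √1 = 1.0000
φ(d₁) = φ(0.29) = 0.3825
vega = S·φ(d₁)·√T = 113·0.3825·1.0000 = 43.2225

43.22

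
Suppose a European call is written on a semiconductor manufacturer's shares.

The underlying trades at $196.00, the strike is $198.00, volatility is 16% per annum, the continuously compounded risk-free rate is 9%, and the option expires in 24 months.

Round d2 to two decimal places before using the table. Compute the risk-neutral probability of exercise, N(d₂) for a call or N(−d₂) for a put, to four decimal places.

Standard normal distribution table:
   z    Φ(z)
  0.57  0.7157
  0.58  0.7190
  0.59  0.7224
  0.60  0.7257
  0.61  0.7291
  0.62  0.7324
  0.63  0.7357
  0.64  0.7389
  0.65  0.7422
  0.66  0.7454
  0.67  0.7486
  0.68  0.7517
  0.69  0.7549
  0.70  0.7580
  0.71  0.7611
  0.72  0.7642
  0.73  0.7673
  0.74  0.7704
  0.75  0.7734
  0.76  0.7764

σ√T = 0.16·√2 = 0.2263
d₁ = [ln(196/198) + (0.09 + 0.16²/2)·2] / 0.2263 = [-0.0102 + 0.2056] / 0.2263 = 0.8638 ≈ 0.86
d₂ = d₁ − σ√T = 0.8638 − 0.2263 = 0.6375 ≈ 0.64
Risk-neutral Pr[S_T > K] = N(d₂) = N(0.64) = 0.7389

0.7389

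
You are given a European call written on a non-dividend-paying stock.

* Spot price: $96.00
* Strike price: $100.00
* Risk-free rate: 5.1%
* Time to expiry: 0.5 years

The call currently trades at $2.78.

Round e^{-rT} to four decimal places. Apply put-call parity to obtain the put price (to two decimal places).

e^(−rT) = e^(−0.051·0.5) = 0.9748
Put-call parity: C − P = S − K·e^(−rT) = 96 − 100·0.9748 = 96 − 97.4800 = -1.4800
P = C − (C − P) = 2.78 − (-1.4800) = 4.2600

$4.26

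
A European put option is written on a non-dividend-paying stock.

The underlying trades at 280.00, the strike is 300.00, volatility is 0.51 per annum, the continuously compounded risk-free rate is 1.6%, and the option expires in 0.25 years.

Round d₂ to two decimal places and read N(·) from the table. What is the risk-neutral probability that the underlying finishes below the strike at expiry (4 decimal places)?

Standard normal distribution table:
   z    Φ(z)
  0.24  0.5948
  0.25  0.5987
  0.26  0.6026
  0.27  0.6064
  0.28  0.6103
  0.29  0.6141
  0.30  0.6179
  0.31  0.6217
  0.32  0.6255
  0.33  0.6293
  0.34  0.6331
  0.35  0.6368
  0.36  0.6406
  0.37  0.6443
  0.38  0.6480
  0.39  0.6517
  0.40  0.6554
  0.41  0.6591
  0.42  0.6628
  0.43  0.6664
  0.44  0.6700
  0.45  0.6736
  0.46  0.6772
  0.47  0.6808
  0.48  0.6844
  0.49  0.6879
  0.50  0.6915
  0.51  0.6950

σ√T = 0.51 × 0.5000 = 0.2550
d₁ = [ln(280/300) + (0.016 + ½·0.51²)·0.25] / (σ√T) = (-0.0690 + 0.0365) / 0.2550 = -0.1274 which rounds to -0.13
d₂ = -0.1274 − 0.2550 = -0.3824 which rounds to -0.38
Pr(exercise) under Q = N(−d₂) = N(0.38) = 0.6480

0.6480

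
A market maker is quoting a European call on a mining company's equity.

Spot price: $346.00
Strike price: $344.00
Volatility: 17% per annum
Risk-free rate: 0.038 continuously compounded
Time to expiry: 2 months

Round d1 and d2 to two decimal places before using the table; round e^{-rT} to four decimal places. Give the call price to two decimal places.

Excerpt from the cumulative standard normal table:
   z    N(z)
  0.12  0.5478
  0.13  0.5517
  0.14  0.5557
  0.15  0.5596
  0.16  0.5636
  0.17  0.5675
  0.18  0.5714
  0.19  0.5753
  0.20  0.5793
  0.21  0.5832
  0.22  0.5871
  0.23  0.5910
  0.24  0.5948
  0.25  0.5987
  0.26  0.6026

T = 0.1667;  σ√T = 0.0694
d₁ = [ln(346/344) + (0.038 + 0.17²/2)·0.1667] / 0.0694 = [0.0058 + 0.0087] / 0.0694 = 0.2095 → 0.21
d₂ = d₁ − σ√T = 0.2095 − 0.0694 = 0.1401 → 0.14
e^(−rT) = e^(−0.038·0.1667) = 0.9937
N(d₁) = N(0.21) = 0.5832;  N(d₂) = N(0.14) = 0.5557
C = 346·0.5832 − 344·0.9937·0.5557 = 201.7872 − 189.9565 = 11.8307

$11.83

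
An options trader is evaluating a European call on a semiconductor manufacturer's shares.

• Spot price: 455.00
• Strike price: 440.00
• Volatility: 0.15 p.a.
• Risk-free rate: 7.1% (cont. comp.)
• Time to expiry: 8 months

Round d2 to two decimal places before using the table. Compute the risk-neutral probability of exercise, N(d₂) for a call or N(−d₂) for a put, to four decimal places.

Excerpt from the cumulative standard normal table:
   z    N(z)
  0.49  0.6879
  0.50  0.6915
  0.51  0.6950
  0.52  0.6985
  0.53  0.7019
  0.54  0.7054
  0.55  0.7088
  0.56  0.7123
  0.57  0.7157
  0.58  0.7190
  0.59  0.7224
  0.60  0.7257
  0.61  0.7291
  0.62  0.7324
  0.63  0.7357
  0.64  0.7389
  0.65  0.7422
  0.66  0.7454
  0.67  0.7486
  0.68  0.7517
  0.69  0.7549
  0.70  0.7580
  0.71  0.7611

T = 0.6667;  σ√T = 0.1225
d₁ = [ln(455/440) + (0.071 + 0.15²/2)·0.6667] / 0.1225 = [0.0335 + 0.0548] / 0.1225 = 0.7214 ⇒ 0.72
d₂ = d₁ − σ√T = 0.7214 − 0.1225 = 0.5989 ⇒ 0.60
Risk-neutral Pr[S_T > K] = N(d₂) = N(0.60) = 0.7257

0.7257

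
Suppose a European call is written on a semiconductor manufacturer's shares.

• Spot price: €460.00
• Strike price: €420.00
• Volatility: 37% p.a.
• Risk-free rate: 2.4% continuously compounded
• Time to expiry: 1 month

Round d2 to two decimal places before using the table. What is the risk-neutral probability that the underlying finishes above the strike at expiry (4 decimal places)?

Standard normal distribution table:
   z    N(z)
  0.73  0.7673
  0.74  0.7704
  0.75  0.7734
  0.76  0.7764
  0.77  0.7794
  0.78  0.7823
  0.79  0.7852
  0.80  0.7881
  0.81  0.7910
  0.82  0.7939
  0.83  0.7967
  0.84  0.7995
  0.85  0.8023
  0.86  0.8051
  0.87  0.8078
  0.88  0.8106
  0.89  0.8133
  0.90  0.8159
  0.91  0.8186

0.7939

σ√T = 0.37 × 0.2887 = 0.1068
d₁ = [ln(460/420) + (0.024 + 0.37²/2)·0.08333] / 0.1068 = [0.0910 + 0.0077] / 0.1068 = 0.9238 ⇒ 0.92
d₂ = d₁ − σ√T = 0.9238 − 0.1068 = 0.8170 ⇒ 0.82
Risk-neutral Pr[S_T > K] = N(d₂) = N(0.82) = 0.7939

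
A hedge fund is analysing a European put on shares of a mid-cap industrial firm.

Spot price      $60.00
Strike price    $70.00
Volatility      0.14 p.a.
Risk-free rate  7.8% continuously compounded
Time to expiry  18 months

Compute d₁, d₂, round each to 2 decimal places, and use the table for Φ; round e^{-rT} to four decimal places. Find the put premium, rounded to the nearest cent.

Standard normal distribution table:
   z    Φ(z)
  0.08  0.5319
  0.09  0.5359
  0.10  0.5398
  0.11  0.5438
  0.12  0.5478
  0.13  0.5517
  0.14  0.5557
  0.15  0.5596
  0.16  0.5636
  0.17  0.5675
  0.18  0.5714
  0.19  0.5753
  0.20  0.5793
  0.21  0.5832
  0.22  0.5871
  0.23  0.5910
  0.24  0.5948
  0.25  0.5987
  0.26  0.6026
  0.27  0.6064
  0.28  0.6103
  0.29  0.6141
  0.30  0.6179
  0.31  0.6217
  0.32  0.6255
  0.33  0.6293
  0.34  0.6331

$5.38

σ√T = 0.14 × 1.2247 = 0.1715
d₁ = [ln(60/70) + (0.078 + ½·0.14²)·1.5] / (σ√T) = (-0.1542 + 0.1317) / 0.1715 = -0.1309 ≈ -0.13
d₂ = -0.1309 − 0.1715 = -0.3024 ≈ -0.30
exp(−rT) = exp(−0.078·1.5) = 0.8896
P = 70·0.8896·N(0.30) − 60·N(0.13) = 70·0.8896·0.6179 − 60·0.5517 = 38.4779 − 33.1020 = 5.3759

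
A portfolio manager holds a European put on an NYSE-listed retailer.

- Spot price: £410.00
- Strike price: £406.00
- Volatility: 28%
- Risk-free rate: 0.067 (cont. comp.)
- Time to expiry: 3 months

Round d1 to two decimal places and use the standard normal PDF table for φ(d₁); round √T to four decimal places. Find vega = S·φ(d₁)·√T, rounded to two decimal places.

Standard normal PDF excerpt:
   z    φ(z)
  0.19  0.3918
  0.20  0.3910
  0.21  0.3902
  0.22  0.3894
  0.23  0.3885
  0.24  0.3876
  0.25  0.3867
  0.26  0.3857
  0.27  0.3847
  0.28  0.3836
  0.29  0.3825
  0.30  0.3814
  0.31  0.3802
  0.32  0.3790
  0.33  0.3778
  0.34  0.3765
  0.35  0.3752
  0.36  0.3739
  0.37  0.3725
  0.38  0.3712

σ√T = 0.28·√0.25 = 0.1400
ln(S/K) + (r + σ²/2)T = ln(410/406) + (0.067 + 0.28²/2)·0.25 = 0.0098 + 0.0266 = 0.0364
d₁ = 0.0364 / 0.1400 = 0.2597 which rounds to 0.26
√T = √0.25 = 0.5000
φ(d₁) = φ(0.26) = 0.3857
vega = S·φ(d₁)·√T = 410·0.3857·0.5000 = 79.0685

79.07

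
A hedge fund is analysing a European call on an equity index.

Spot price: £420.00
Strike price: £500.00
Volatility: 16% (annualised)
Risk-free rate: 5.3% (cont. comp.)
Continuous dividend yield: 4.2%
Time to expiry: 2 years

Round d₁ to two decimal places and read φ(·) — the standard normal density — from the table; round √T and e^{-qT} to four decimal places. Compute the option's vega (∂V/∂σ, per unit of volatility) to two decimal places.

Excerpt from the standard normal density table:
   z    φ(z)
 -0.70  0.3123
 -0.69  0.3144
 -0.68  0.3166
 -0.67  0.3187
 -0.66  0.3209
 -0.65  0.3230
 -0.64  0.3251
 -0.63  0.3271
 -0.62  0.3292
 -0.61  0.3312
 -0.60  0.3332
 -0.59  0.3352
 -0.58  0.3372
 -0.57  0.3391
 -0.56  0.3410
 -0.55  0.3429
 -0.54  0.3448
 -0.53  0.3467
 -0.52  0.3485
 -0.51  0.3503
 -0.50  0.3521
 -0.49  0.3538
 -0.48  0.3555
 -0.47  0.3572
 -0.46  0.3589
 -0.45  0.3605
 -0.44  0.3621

186.22

T = 2;  σ√T = 0.2263
d₁ = [ln(420/500) + (0.053 − 0.042 + 0.16²/2)·2] / 0.2263 = [-0.1744 + 0.0476] / 0.2263 = -0.5602 ≈ -0.56
√T = √2 = 1.4142
φ(d₁) = φ(-0.56) = 0.3410
e^(−qT) = e^(−0.042·2) = 0.9194
vega = S·e^(−qT)·φ(d₁)·√T = 420·0.9194·0.3410·1.4142 = 186.2169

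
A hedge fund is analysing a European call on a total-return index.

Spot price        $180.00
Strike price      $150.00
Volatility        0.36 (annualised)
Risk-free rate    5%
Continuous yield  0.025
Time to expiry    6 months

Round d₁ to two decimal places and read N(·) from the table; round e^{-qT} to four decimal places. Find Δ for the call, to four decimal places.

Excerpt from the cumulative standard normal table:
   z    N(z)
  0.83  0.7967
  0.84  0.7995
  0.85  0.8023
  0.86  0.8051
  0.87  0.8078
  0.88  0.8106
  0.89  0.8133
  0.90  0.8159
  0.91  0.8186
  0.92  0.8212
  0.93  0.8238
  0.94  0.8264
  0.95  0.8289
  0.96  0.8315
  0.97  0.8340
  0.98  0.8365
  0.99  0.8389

0.8032

σ√T = 0.36·√0.5 = 0.2546
ln(S/K) + (r − q + σ²/2)T = ln(180/150) + (0.05 − 0.025 + 0.36²/2)·0.5 = 0.1823 + 0.0449 = 0.2272
d₁ = 0.2272 / 0.2546 = 0.8926 ≈ 0.89
N(d₁) = N(0.89) = 0.8133
Δ_call = exp(−qT)·N(d₁) = 0.9876·0.8133 = 0.8032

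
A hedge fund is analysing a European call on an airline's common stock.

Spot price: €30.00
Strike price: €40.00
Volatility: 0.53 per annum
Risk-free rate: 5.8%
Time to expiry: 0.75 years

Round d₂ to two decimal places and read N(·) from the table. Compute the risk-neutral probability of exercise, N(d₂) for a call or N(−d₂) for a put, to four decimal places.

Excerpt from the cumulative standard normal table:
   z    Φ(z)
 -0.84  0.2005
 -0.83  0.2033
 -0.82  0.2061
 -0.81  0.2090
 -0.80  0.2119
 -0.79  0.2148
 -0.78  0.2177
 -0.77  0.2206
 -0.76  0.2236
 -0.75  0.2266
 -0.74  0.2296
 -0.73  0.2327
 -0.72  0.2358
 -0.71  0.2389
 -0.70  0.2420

σ√T = 0.53·√0.75 = 0.4590
d₁ = [ln(30/40) + (0.058 + 0.53²/2)·0.75] / 0.4590 = [-0.2877 + 0.1488] / 0.4590 = -0.3025 ≈ -0.30
d₂ = d₁ − σ√T = -0.3025 − 0.4590 = -0.7615 ≈ -0.76
Pr(exercise) under Q = N(d₂) = 0.2236

0.2236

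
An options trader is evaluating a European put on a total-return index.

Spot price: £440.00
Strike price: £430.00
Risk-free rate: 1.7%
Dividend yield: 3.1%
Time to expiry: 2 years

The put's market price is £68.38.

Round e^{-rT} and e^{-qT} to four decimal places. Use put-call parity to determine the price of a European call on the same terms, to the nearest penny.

e^(−qT) = e^(−0.031·2) = 0.9399;  e^(−rT) = e^(−0.017·2) = 0.9666
Put-call parity: C − P = S·e^(−qT) − K·e^(−rT) = 440·0.9399 − 430·0.9666 = 413.5560 − 415.6380 = -2.0820
C = P + (C − P) = 68.38 + (-2.0820) = 66.2980

£66.30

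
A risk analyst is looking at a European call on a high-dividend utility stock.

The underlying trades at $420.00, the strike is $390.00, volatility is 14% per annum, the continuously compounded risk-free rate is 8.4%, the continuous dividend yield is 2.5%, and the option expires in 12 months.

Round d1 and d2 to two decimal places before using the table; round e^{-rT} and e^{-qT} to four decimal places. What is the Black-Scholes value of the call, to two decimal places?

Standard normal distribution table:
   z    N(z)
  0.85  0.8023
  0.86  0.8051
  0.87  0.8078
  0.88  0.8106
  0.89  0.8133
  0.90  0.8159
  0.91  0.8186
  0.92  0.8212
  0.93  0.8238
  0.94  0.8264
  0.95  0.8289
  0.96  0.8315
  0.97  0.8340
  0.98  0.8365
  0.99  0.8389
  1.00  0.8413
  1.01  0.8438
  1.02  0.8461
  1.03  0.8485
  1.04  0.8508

$55.93

σ√T = 0.14 × 1.0000 = 0.1400
d₁ = [ln(420/390) + (0.084 − 0.025 + ½·0.14²)·1] / (σ√T) = (0.0741 + 0.0688) / 0.1400 = 1.0208 ≈ 1.02
d₂ = 1.0208 − 0.1400 = 0.8808 ≈ 0.88
exp(−qT) = exp(−0.025·1) = 0.9753;  exp(−rT) = exp(−0.084·1) = 0.9194
C = 420·0.9753·N(1.02) − 390·0.9194·N(0.88) = 420·0.9753·0.8461 − 390·0.9194·0.8106 = 346.5846 − 290.6536 = 55.9310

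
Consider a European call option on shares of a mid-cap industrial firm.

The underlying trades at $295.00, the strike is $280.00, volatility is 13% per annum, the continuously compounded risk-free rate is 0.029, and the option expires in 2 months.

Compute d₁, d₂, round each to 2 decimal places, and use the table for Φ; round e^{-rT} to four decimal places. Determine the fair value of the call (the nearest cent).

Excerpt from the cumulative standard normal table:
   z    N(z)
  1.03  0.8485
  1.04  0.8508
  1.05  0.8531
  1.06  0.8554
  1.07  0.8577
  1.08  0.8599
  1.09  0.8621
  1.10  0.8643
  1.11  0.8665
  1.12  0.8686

T = 0.1667;  σ√T = 0.0531
ln(S/K) + (r + σ²/2)T = ln(295/280) + (0.029 + 0.13²/2)·0.1667 = 0.0522 + 0.0062 = 0.0584
d₁ = 0.0584 / 0.0531 = 1.1009 ≈ 1.10
d₂ = d₁ − σ√T = 1.1009 − 0.0531 = 1.0478 ≈ 1.05
e^(−rT) = e^(−0.029·0.1667) = 0.9952
N(d₁) = N(1.10) = 0.8643;  N(d₂) = N(1.05) = 0.8531
C = 295·0.8643 − 280·0.9952·0.8531 = 254.9685 − 237.7214 = 17.2471

$17.25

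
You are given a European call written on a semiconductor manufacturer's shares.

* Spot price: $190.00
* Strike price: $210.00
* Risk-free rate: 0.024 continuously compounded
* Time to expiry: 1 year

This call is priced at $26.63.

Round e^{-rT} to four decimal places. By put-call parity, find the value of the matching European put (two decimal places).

$41.65

e^(−rT) = e^(−0.024·1) = 0.9763
Put-call parity: C − P = S − K·e^(−rT) = 190 − 210·0.9763 = 190 − 205.0230 = -15.0230
P = C − (C − P) = 26.63 − (-15.0230) = 41.6530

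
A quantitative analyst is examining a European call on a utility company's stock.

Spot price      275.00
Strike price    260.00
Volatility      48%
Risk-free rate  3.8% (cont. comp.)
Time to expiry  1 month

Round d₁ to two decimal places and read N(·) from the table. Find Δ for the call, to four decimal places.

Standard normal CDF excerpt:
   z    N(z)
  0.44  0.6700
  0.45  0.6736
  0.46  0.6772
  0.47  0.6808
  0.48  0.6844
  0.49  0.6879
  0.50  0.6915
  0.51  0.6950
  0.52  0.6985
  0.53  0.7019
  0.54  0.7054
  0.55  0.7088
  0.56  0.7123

σ√T = 0.48 × 0.2887 = 0.1386
d₁ = [ln(275/260) + (0.038 + 0.48²/2)·0.08333] / 0.1386 = [0.0561 + 0.0128] / 0.1386 = 0.4969 ⇒ 0.50
N(d₁) = N(0.50) = 0.6915
Δ_call = N(d₁) = 0.6915

0.6915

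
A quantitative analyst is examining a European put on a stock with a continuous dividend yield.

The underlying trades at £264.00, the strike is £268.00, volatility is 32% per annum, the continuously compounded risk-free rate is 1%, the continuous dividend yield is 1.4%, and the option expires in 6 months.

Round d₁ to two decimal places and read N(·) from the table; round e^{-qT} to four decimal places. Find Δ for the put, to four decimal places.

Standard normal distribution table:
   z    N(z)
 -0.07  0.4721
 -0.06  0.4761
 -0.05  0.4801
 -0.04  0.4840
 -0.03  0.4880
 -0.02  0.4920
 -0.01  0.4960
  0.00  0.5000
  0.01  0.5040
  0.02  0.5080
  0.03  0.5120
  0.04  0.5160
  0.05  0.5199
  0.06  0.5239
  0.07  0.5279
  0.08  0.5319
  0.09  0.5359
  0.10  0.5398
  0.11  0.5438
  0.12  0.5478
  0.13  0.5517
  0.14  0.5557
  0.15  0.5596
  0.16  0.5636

-0.4806

T = 0.5;  σ√T = 0.2263
ln(S/K) + (r − q + σ²/2)T = ln(264/268) + (0.01 − 0.014 + 0.32²/2)·0.5 = -0.0150 + 0.0236 = 0.0086
d₁ = 0.0086 / 0.2263 = 0.0378 ≈ 0.04
N(d₁) = N(0.04) = 0.5160
Δ_put = exp(−qT)·(N(d₁) − 1) = 0.9930·(0.5160 − 1) = -0.4806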